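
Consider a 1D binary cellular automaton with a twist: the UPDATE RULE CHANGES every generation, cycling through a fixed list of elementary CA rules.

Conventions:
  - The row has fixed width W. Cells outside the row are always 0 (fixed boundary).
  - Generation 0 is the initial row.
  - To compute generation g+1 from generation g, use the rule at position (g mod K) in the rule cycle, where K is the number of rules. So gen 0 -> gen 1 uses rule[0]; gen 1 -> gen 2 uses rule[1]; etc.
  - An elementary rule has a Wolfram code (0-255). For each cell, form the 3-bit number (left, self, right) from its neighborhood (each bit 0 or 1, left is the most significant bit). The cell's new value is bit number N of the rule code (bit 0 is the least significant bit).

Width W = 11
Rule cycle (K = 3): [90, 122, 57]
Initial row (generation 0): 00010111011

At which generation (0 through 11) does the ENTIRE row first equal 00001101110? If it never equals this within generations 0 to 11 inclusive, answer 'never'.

Gen 0: 00010111011
Gen 1 (rule 90): 00100101011
Gen 2 (rule 122): 01011010111
Gen 3 (rule 57): 00110101100
Gen 4 (rule 90): 01110001110
Gen 5 (rule 122): 11011011011
Gen 6 (rule 57): 10110110110
Gen 7 (rule 90): 00110110111
Gen 8 (rule 122): 01111111101
Gen 9 (rule 57): 01000000010
Gen 10 (rule 90): 10100000101
Gen 11 (rule 122): 01010001010

Answer: never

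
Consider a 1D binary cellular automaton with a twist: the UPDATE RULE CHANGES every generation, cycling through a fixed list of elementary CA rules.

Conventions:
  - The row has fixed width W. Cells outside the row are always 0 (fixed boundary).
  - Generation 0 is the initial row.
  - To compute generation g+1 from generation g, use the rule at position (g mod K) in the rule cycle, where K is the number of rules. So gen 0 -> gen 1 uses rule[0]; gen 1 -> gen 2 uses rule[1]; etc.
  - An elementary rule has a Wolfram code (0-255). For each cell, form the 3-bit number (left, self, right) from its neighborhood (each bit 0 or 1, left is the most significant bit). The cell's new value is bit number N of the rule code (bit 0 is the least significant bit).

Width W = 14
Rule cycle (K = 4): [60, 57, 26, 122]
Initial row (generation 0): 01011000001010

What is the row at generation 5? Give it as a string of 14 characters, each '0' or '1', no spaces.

Gen 0: 01011000001010
Gen 1 (rule 60): 01110100001111
Gen 2 (rule 57): 01001011101000
Gen 3 (rule 26): 10110010000100
Gen 4 (rule 122): 01111101001010
Gen 5 (rule 60): 01000011101111

Answer: 01000011101111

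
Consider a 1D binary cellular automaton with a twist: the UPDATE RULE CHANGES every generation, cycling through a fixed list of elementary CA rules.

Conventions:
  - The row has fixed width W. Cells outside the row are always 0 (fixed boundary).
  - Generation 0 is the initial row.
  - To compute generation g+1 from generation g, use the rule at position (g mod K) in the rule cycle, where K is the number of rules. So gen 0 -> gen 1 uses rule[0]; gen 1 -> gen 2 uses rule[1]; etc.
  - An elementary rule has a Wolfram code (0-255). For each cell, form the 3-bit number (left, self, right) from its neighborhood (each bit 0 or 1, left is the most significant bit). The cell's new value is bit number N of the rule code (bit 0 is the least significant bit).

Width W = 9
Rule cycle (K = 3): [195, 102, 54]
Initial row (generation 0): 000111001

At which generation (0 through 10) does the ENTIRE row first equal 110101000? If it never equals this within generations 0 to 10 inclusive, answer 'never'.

Answer: never

Derivation:
Gen 0: 000111001
Gen 1 (rule 195): 111011010
Gen 2 (rule 102): 001101110
Gen 3 (rule 54): 010010001
Gen 4 (rule 195): 100100110
Gen 5 (rule 102): 101101010
Gen 6 (rule 54): 110011111
Gen 7 (rule 195): 010101111
Gen 8 (rule 102): 111110001
Gen 9 (rule 54): 000001011
Gen 10 (rule 195): 111110001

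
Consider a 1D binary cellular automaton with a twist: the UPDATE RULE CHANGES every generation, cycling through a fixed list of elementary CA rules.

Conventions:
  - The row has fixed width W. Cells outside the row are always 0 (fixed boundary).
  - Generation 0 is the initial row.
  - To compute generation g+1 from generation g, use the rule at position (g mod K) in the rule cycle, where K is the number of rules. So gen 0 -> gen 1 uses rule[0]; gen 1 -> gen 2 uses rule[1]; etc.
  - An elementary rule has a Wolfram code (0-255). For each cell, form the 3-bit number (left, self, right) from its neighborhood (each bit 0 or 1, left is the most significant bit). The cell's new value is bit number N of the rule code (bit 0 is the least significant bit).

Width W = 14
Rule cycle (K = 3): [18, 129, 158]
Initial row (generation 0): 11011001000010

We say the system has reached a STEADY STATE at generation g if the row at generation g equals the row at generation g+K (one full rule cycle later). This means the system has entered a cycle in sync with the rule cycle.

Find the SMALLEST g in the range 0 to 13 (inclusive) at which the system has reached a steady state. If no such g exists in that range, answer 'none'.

Answer: 7

Derivation:
Gen 0: 11011001000010
Gen 1 (rule 18): 00000110100101
Gen 2 (rule 129): 11110000000000
Gen 3 (rule 158): 11101000000000
Gen 4 (rule 18): 00000100000000
Gen 5 (rule 129): 11110001111111
Gen 6 (rule 158): 11101011111110
Gen 7 (rule 18): 00000000000001
Gen 8 (rule 129): 11111111111100
Gen 9 (rule 158): 11111111111010
Gen 10 (rule 18): 00000000000001
Gen 11 (rule 129): 11111111111100
Gen 12 (rule 158): 11111111111010
Gen 13 (rule 18): 00000000000001
Gen 14 (rule 129): 11111111111100
Gen 15 (rule 158): 11111111111010
Gen 16 (rule 18): 00000000000001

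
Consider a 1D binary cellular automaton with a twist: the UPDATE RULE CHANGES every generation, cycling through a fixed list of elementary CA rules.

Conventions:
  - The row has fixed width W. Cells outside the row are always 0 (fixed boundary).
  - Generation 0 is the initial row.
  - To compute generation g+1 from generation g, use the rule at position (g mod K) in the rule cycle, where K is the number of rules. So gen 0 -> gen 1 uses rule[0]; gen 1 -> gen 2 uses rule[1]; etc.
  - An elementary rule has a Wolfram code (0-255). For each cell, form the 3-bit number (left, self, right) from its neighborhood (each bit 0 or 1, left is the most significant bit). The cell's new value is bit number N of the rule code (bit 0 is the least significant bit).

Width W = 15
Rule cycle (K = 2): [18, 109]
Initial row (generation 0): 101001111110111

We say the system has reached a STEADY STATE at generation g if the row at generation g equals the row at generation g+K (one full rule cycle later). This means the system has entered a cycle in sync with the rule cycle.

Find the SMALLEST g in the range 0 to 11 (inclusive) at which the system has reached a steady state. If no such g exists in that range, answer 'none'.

Gen 0: 101001111110111
Gen 1 (rule 18): 000110000000000
Gen 2 (rule 109): 110110111111111
Gen 3 (rule 18): 000000000000000
Gen 4 (rule 109): 111111111111111
Gen 5 (rule 18): 000000000000000
Gen 6 (rule 109): 111111111111111
Gen 7 (rule 18): 000000000000000
Gen 8 (rule 109): 111111111111111
Gen 9 (rule 18): 000000000000000
Gen 10 (rule 109): 111111111111111
Gen 11 (rule 18): 000000000000000
Gen 12 (rule 109): 111111111111111
Gen 13 (rule 18): 000000000000000

Answer: 3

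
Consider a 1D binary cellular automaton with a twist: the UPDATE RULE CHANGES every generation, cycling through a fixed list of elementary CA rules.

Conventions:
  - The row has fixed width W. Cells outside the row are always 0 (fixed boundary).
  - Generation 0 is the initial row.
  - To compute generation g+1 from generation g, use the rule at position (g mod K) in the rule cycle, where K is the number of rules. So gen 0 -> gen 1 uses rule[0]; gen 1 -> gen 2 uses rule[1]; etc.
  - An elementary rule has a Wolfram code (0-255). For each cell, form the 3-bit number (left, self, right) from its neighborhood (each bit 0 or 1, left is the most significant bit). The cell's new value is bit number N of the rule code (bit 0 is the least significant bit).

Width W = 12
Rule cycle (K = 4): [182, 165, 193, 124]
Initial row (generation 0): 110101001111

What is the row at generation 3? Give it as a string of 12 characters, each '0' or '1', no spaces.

Gen 0: 110101001111
Gen 1 (rule 182): 001111110110
Gen 2 (rule 165): 100111101000
Gen 3 (rule 193): 000011100011

Answer: 000011100011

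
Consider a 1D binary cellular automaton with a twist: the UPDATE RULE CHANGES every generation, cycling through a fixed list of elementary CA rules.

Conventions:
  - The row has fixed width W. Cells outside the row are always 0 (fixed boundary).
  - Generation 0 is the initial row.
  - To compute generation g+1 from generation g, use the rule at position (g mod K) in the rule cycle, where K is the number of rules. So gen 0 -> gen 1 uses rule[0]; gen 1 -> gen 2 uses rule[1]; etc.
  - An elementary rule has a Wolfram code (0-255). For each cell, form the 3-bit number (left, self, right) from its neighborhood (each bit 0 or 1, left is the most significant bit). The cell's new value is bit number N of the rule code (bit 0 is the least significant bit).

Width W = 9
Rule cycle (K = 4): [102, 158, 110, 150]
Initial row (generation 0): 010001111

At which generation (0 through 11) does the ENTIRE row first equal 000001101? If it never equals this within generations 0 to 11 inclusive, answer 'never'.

Gen 0: 010001111
Gen 1 (rule 102): 110010001
Gen 2 (rule 158): 101111011
Gen 3 (rule 110): 111001111
Gen 4 (rule 150): 010110110
Gen 5 (rule 102): 111011010
Gen 6 (rule 158): 110010011
Gen 7 (rule 110): 110110111
Gen 8 (rule 150): 000000010
Gen 9 (rule 102): 000000110
Gen 10 (rule 158): 000001101
Gen 11 (rule 110): 000011111

Answer: 10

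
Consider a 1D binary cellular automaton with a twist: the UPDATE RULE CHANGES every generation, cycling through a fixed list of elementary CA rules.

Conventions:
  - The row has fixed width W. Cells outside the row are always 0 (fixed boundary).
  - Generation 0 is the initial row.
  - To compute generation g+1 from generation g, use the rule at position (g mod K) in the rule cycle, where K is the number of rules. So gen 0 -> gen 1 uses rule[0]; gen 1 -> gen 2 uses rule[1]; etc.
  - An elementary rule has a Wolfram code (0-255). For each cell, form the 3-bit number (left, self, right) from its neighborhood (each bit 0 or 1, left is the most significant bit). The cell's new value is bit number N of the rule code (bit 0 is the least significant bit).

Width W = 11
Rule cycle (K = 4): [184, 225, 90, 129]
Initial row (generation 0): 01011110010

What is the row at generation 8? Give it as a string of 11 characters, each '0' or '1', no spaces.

Gen 0: 01011110010
Gen 1 (rule 184): 00111101001
Gen 2 (rule 225): 10011110000
Gen 3 (rule 90): 01110011000
Gen 4 (rule 129): 00100000011
Gen 5 (rule 184): 00010000010
Gen 6 (rule 225): 11000111000
Gen 7 (rule 90): 11101101100
Gen 8 (rule 129): 01000000001

Answer: 01000000001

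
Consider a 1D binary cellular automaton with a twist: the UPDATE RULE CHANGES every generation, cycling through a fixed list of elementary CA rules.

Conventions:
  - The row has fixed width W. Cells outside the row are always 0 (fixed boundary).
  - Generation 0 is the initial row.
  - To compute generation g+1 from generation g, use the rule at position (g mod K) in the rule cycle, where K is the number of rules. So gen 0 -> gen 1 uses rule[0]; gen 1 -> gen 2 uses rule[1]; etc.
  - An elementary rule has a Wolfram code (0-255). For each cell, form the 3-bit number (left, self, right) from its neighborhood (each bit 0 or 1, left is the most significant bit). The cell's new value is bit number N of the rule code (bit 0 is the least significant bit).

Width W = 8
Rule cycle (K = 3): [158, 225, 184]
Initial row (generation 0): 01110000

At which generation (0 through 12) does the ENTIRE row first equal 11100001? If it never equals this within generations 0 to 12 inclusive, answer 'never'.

Gen 0: 01110000
Gen 1 (rule 158): 11101000
Gen 2 (rule 225): 01110011
Gen 3 (rule 184): 01101010
Gen 4 (rule 158): 11001011
Gen 5 (rule 225): 01000101
Gen 6 (rule 184): 00100010
Gen 7 (rule 158): 01110111
Gen 8 (rule 225): 00111011
Gen 9 (rule 184): 00110110
Gen 10 (rule 158): 01100101
Gen 11 (rule 225): 00100010
Gen 12 (rule 184): 00010001

Answer: never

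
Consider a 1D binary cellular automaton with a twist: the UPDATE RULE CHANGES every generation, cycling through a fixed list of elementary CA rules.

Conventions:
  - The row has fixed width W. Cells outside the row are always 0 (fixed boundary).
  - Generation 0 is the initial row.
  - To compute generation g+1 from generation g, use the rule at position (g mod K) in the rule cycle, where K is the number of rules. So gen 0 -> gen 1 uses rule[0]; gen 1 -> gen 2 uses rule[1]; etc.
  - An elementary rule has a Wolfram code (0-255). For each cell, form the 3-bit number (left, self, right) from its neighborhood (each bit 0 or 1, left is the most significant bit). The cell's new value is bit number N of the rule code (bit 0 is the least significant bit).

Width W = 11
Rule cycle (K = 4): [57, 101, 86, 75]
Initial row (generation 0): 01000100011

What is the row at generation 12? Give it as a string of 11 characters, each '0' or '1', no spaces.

Answer: 11100110111

Derivation:
Gen 0: 01000100011
Gen 1 (rule 57): 00110011010
Gen 2 (rule 101): 10010001110
Gen 3 (rule 86): 11111010011
Gen 4 (rule 75): 10001000111
Gen 5 (rule 57): 01100110100
Gen 6 (rule 101): 00100011101
Gen 7 (rule 86): 01110100101
Gen 8 (rule 75): 11010001000
Gen 9 (rule 57): 10101100111
Gen 10 (rule 101): 11110100001
Gen 11 (rule 86): 00010110011
Gen 12 (rule 75): 11100110111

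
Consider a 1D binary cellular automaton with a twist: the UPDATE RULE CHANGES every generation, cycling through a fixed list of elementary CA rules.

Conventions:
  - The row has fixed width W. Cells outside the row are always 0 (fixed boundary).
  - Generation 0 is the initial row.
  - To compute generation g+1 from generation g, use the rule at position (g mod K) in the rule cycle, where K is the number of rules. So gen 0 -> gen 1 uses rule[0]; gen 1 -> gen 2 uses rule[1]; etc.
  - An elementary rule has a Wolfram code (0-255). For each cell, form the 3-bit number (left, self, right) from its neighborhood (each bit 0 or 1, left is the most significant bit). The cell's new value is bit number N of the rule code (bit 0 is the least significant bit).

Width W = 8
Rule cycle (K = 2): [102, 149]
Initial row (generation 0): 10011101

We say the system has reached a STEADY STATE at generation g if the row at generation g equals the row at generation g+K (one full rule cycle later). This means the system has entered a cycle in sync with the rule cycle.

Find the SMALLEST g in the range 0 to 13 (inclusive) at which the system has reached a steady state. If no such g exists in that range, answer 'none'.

Gen 0: 10011101
Gen 1 (rule 102): 10100111
Gen 2 (rule 149): 10110010
Gen 3 (rule 102): 11010110
Gen 4 (rule 149): 00010001
Gen 5 (rule 102): 00110011
Gen 6 (rule 149): 10001000
Gen 7 (rule 102): 10011000
Gen 8 (rule 149): 11000111
Gen 9 (rule 102): 01001001
Gen 10 (rule 149): 01101101
Gen 11 (rule 102): 10110111
Gen 12 (rule 149): 10000010
Gen 13 (rule 102): 10000110
Gen 14 (rule 149): 11110001
Gen 15 (rule 102): 00010011

Answer: none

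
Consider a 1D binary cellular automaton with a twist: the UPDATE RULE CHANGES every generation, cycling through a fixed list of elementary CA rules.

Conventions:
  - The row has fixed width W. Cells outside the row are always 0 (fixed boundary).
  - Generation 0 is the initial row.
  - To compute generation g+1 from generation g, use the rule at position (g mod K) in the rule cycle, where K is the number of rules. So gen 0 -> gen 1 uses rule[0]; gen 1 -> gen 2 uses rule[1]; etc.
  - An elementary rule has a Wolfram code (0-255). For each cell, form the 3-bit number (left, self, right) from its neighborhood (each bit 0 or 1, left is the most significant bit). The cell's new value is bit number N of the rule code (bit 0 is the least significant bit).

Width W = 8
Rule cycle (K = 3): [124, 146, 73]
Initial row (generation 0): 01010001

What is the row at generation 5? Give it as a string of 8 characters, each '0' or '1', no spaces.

Answer: 01011110

Derivation:
Gen 0: 01010001
Gen 1 (rule 124): 01111001
Gen 2 (rule 146): 10110110
Gen 3 (rule 73): 00110110
Gen 4 (rule 124): 00111111
Gen 5 (rule 146): 01011110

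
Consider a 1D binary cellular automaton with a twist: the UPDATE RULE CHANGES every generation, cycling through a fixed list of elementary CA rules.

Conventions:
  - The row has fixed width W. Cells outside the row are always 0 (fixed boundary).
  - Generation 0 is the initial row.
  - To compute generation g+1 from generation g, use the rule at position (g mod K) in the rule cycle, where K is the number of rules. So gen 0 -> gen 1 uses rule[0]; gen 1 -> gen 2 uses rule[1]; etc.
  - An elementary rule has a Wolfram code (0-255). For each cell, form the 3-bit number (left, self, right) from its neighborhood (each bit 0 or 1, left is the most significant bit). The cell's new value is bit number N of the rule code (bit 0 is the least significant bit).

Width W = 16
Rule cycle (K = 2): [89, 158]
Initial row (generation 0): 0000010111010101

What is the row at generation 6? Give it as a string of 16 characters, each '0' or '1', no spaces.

Gen 0: 0000010111010101
Gen 1 (rule 89): 1111000101000000
Gen 2 (rule 158): 1110101101100000
Gen 3 (rule 89): 1010001101111111
Gen 4 (rule 158): 1011011001111110
Gen 5 (rule 89): 0011011101000011
Gen 6 (rule 158): 0110011001100110

Answer: 0110011001100110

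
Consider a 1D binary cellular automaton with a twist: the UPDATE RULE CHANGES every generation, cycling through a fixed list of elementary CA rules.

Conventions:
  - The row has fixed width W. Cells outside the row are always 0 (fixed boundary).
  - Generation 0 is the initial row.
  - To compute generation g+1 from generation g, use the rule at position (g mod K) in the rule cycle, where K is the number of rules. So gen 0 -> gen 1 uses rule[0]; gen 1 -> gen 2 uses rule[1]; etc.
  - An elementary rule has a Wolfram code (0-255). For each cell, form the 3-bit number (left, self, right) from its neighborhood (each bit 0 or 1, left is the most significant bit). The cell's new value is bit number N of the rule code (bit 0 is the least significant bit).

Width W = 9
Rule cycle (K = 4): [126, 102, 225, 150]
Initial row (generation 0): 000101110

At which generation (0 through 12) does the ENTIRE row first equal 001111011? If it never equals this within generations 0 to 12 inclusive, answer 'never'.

Answer: 1

Derivation:
Gen 0: 000101110
Gen 1 (rule 126): 001111011
Gen 2 (rule 102): 010001101
Gen 3 (rule 225): 000100110
Gen 4 (rule 150): 001111001
Gen 5 (rule 126): 011001111
Gen 6 (rule 102): 101010001
Gen 7 (rule 225): 010100100
Gen 8 (rule 150): 110111110
Gen 9 (rule 126): 111100011
Gen 10 (rule 102): 000100101
Gen 11 (rule 225): 110000010
Gen 12 (rule 150): 001000111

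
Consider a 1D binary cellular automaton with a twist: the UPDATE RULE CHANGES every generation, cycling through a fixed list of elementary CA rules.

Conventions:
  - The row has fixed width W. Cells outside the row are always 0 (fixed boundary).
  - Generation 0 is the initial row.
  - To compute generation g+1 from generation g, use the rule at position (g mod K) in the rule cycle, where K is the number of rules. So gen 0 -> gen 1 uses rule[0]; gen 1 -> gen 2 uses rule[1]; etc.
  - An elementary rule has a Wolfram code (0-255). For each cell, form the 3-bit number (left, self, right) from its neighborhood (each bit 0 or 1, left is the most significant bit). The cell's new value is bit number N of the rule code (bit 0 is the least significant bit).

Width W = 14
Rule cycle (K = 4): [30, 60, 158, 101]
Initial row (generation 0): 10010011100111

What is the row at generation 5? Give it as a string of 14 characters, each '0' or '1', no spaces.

Gen 0: 10010011100111
Gen 1 (rule 30): 11111110011100
Gen 2 (rule 60): 10000001010010
Gen 3 (rule 158): 11000011011111
Gen 4 (rule 101): 01011001100001
Gen 5 (rule 30): 11010111010011

Answer: 11010111010011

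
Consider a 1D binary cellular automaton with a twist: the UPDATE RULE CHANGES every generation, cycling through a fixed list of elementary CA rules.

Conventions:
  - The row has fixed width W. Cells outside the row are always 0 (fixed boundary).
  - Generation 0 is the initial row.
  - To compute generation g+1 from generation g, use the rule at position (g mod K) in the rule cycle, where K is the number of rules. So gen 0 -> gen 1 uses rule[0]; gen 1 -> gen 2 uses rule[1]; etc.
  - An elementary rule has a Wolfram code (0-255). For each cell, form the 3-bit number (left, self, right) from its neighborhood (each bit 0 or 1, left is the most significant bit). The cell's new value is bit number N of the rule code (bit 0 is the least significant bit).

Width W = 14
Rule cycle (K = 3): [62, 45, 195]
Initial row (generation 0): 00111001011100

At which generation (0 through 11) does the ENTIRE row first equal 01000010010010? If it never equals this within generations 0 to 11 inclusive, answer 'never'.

Gen 0: 00111001011100
Gen 1 (rule 62): 01100111110010
Gen 2 (rule 45): 01000100000010
Gen 3 (rule 195): 10011001111100
Gen 4 (rule 62): 11110111000010
Gen 5 (rule 45): 10001100011010
Gen 6 (rule 195): 00110101101000
Gen 7 (rule 62): 01101111011100
Gen 8 (rule 45): 01011000110001
Gen 9 (rule 195): 10001011010110
Gen 10 (rule 62): 11011110111101
Gen 11 (rule 45): 10110001100011

Answer: never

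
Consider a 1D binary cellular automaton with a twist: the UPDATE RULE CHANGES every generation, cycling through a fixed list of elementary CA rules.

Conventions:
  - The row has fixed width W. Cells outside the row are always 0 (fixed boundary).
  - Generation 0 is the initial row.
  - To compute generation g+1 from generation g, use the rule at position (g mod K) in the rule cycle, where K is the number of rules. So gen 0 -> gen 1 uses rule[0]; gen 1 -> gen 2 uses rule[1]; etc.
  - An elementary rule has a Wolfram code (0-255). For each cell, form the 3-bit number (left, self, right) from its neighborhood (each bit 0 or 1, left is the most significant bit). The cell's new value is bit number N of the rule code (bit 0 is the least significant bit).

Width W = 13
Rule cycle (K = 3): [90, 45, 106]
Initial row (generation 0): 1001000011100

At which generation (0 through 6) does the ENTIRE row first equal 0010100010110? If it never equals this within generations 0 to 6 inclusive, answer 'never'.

Gen 0: 1001000011100
Gen 1 (rule 90): 0110100110110
Gen 2 (rule 45): 0101100101100
Gen 3 (rule 106): 1011101011100
Gen 4 (rule 90): 0010100010110
Gen 5 (rule 45): 1011101011100
Gen 6 (rule 106): 0110110110100

Answer: 4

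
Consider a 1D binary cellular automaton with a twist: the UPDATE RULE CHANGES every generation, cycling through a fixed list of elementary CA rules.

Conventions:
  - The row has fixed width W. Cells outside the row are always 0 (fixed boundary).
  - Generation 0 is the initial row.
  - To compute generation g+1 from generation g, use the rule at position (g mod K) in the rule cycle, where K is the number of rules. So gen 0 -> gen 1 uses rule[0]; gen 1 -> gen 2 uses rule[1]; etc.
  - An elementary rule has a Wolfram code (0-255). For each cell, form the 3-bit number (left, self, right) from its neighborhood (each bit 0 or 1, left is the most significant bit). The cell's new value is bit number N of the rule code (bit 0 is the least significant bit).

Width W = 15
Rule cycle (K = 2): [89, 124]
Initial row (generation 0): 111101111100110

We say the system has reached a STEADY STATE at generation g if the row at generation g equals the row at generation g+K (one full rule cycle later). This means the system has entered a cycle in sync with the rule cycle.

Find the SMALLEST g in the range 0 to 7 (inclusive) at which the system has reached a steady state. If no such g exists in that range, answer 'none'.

Gen 0: 111101111100110
Gen 1 (rule 89): 100101000110111
Gen 2 (rule 124): 110111100111101
Gen 3 (rule 89): 110100110100100
Gen 4 (rule 124): 111110111110110
Gen 5 (rule 89): 100010100010111
Gen 6 (rule 124): 110011110011101
Gen 7 (rule 89): 111010011010100
Gen 8 (rule 124): 101111011111110
Gen 9 (rule 89): 001001010000011

Answer: none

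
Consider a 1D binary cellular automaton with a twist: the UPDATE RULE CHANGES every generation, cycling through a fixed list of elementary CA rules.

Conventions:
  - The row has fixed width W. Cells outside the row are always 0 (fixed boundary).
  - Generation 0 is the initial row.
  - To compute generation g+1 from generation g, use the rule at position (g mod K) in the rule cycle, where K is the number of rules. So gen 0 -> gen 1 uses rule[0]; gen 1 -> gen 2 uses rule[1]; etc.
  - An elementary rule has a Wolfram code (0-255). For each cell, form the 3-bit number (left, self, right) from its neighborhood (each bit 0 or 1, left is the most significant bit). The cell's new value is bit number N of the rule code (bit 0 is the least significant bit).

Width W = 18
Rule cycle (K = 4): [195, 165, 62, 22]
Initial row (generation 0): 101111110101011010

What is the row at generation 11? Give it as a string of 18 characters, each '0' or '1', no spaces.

Answer: 110001111111000010

Derivation:
Gen 0: 101111110101011010
Gen 1 (rule 195): 000111110000001000
Gen 2 (rule 165): 110011100111101011
Gen 3 (rule 62): 101110011100011110
Gen 4 (rule 22): 100001100010100001
Gen 5 (rule 195): 001110101100001110
Gen 6 (rule 165): 100101110001100100
Gen 7 (rule 62): 111111001011011110
Gen 8 (rule 22): 000000111000000001
Gen 9 (rule 195): 111111011011111110
Gen 10 (rule 165): 011110100101111100
Gen 11 (rule 62): 110001111111000010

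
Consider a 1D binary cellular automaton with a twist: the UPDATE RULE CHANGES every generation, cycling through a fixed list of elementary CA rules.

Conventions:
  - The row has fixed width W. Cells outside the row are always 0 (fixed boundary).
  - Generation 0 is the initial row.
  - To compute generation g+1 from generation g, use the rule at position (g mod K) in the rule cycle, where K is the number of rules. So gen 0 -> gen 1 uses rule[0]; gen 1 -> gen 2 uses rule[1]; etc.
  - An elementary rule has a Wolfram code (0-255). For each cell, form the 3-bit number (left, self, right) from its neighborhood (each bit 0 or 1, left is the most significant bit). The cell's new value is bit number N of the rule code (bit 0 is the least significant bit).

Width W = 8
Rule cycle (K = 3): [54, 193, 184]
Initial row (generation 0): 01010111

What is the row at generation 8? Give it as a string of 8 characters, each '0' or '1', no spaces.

Answer: 10011011

Derivation:
Gen 0: 01010111
Gen 1 (rule 54): 11111000
Gen 2 (rule 193): 01111011
Gen 3 (rule 184): 01110110
Gen 4 (rule 54): 10001001
Gen 5 (rule 193): 00100000
Gen 6 (rule 184): 00010000
Gen 7 (rule 54): 00111000
Gen 8 (rule 193): 10011011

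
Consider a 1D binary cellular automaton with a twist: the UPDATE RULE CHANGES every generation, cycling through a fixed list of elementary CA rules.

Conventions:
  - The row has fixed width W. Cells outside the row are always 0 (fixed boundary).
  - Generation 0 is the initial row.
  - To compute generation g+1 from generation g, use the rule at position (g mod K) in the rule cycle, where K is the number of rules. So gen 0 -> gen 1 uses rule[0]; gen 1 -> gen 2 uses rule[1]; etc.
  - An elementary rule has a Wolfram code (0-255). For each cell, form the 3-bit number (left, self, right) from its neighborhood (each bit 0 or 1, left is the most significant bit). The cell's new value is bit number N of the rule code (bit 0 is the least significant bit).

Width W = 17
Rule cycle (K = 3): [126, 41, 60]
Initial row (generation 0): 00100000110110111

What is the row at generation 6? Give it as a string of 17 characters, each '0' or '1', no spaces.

Answer: 11000000110101110

Derivation:
Gen 0: 00100000110110111
Gen 1 (rule 126): 01110001111111101
Gen 2 (rule 41): 01000101000000010
Gen 3 (rule 60): 01100111100000011
Gen 4 (rule 126): 11111100110000111
Gen 5 (rule 41): 10000000100110100
Gen 6 (rule 60): 11000000110101110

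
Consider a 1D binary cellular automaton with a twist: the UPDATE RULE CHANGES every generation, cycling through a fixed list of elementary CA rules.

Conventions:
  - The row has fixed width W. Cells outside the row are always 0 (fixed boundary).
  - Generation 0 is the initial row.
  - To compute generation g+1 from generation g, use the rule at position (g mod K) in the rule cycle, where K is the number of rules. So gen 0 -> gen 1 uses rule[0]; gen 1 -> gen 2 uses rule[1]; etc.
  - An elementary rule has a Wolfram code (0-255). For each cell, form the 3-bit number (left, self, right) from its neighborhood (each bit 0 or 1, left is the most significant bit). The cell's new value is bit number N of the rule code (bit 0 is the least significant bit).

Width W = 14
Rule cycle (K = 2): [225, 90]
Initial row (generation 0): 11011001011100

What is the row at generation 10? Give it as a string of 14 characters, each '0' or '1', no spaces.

Gen 0: 11011001011100
Gen 1 (rule 225): 01101000101101
Gen 2 (rule 90): 11100101001100
Gen 3 (rule 225): 01100010000101
Gen 4 (rule 90): 11110101001000
Gen 5 (rule 225): 01111010000011
Gen 6 (rule 90): 11001001000111
Gen 7 (rule 225): 01000000010011
Gen 8 (rule 90): 10100000101111
Gen 9 (rule 225): 01001110010111
Gen 10 (rule 90): 10111011100101

Answer: 10111011100101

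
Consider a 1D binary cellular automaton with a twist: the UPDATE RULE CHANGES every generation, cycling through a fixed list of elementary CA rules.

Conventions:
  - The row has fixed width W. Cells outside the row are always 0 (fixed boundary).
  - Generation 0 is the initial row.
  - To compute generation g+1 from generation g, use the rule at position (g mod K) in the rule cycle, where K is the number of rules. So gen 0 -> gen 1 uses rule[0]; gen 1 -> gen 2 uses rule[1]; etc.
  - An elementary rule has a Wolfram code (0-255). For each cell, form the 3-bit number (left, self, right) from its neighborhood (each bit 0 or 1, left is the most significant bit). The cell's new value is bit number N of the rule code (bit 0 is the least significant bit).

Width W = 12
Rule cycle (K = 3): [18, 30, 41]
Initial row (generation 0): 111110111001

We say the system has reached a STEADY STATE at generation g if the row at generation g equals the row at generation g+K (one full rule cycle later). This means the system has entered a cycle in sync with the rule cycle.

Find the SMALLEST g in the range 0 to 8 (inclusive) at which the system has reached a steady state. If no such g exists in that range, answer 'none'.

Gen 0: 111110111001
Gen 1 (rule 18): 000000000110
Gen 2 (rule 30): 000000001101
Gen 3 (rule 41): 111111101010
Gen 4 (rule 18): 000000000001
Gen 5 (rule 30): 000000000011
Gen 6 (rule 41): 111111111010
Gen 7 (rule 18): 000000000001
Gen 8 (rule 30): 000000000011
Gen 9 (rule 41): 111111111010
Gen 10 (rule 18): 000000000001
Gen 11 (rule 30): 000000000011

Answer: 4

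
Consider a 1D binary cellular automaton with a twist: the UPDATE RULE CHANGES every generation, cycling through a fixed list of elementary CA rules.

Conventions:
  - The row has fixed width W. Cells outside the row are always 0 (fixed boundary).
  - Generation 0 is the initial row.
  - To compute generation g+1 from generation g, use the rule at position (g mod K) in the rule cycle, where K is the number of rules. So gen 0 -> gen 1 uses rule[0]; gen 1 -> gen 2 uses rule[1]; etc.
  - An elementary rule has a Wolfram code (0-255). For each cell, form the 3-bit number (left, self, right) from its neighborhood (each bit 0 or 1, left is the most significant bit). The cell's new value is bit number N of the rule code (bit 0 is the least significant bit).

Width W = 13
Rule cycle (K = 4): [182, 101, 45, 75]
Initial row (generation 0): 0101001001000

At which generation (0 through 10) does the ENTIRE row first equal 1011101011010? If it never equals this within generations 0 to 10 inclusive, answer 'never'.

Answer: never

Derivation:
Gen 0: 0101001001000
Gen 1 (rule 182): 1111111111100
Gen 2 (rule 101): 0000000000101
Gen 3 (rule 45): 1111111110111
Gen 4 (rule 75): 1000000010101
Gen 5 (rule 182): 1100000111111
Gen 6 (rule 101): 0101110000001
Gen 7 (rule 45): 0111000111101
Gen 8 (rule 75): 1101011100100
Gen 9 (rule 182): 0011101011110
Gen 10 (rule 101): 1000111100010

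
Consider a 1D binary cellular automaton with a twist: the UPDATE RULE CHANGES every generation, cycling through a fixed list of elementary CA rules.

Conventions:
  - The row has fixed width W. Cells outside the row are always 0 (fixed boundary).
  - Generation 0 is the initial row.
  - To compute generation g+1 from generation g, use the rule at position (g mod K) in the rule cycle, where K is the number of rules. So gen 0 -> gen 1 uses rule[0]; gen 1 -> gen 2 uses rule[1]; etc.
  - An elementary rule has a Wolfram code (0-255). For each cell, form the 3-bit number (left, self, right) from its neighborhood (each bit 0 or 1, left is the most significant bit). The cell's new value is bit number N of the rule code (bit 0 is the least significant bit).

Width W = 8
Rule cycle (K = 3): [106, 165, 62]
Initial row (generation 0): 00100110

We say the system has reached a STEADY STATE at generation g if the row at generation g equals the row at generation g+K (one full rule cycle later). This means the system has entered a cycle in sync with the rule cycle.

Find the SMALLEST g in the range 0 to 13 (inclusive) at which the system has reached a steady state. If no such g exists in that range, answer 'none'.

Answer: 10

Derivation:
Gen 0: 00100110
Gen 1 (rule 106): 01001110
Gen 2 (rule 165): 01000100
Gen 3 (rule 62): 11101110
Gen 4 (rule 106): 10111010
Gen 5 (rule 165): 11010110
Gen 6 (rule 62): 10111101
Gen 7 (rule 106): 01100110
Gen 8 (rule 165): 00000000
Gen 9 (rule 62): 00000000
Gen 10 (rule 106): 00000000
Gen 11 (rule 165): 11111111
Gen 12 (rule 62): 10000000
Gen 13 (rule 106): 00000000
Gen 14 (rule 165): 11111111
Gen 15 (rule 62): 10000000
Gen 16 (rule 106): 00000000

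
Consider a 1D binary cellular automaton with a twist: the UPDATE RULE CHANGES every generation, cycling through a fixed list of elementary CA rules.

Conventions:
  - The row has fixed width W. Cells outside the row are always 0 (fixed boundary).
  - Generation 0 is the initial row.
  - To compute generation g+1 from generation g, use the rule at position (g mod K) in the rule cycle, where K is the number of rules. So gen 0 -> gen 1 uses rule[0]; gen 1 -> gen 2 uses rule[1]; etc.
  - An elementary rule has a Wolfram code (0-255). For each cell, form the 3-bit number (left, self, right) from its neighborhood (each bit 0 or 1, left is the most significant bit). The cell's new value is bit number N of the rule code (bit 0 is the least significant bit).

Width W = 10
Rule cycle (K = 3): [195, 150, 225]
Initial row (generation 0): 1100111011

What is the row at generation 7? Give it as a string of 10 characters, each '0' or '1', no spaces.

Answer: 1000001110

Derivation:
Gen 0: 1100111011
Gen 1 (rule 195): 0101011001
Gen 2 (rule 150): 1101000111
Gen 3 (rule 225): 0110010011
Gen 4 (rule 195): 1010100101
Gen 5 (rule 150): 1010111101
Gen 6 (rule 225): 0101011110
Gen 7 (rule 195): 1000001110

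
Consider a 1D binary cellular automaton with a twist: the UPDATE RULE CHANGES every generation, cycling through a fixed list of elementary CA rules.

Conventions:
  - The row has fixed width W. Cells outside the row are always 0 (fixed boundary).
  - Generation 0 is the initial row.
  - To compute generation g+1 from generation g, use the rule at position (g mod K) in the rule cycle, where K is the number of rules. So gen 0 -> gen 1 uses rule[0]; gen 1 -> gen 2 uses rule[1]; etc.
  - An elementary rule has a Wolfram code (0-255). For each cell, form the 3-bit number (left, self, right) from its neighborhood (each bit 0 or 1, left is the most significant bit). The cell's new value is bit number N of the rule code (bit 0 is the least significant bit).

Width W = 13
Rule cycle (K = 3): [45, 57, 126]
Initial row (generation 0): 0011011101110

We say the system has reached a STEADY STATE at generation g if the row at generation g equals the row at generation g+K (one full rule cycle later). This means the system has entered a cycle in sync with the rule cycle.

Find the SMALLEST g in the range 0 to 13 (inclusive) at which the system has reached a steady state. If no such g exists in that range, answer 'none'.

Answer: none

Derivation:
Gen 0: 0011011101110
Gen 1 (rule 45): 1010110011000
Gen 2 (rule 57): 0101101010111
Gen 3 (rule 126): 1111111111101
Gen 4 (rule 45): 1000000000011
Gen 5 (rule 57): 0111111111010
Gen 6 (rule 126): 1100000001111
Gen 7 (rule 45): 1001111101000
Gen 8 (rule 57): 0101000010111
Gen 9 (rule 126): 1111100111101
Gen 10 (rule 45): 1000000100011
Gen 11 (rule 57): 0111110011010
Gen 12 (rule 126): 1100011111111
Gen 13 (rule 45): 1001010000000
Gen 14 (rule 57): 0100101111111
Gen 15 (rule 126): 1111111000001
Gen 16 (rule 45): 1000000011101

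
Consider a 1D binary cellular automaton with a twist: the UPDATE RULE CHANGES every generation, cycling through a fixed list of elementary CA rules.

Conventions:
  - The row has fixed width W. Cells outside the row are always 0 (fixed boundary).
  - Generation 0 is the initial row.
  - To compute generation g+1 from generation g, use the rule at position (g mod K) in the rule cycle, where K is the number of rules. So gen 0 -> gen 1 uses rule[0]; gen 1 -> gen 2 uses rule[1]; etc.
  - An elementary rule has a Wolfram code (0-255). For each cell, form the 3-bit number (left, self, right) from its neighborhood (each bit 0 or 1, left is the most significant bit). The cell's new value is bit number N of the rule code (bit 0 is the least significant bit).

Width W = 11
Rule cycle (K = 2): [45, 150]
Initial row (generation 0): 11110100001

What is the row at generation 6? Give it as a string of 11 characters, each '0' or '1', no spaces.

Answer: 10010011011

Derivation:
Gen 0: 11110100001
Gen 1 (rule 45): 10001101101
Gen 2 (rule 150): 11010000001
Gen 3 (rule 45): 10110111101
Gen 4 (rule 150): 10000011001
Gen 5 (rule 45): 10111010001
Gen 6 (rule 150): 10010011011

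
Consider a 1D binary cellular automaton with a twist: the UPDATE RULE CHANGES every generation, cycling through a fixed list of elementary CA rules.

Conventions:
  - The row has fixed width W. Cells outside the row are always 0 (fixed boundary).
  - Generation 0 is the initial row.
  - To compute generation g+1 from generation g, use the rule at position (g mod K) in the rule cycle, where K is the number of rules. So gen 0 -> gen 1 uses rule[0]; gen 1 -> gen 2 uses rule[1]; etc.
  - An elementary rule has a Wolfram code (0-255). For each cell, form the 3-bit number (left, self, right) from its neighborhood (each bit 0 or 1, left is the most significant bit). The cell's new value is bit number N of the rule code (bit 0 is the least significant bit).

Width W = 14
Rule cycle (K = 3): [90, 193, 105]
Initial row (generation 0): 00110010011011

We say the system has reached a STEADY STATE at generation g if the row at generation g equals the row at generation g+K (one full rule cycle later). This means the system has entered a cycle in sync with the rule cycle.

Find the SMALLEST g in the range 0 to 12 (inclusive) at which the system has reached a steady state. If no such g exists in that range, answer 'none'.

Gen 0: 00110010011011
Gen 1 (rule 90): 01111101111011
Gen 2 (rule 193): 00111100111001
Gen 3 (rule 105): 10100100101000
Gen 4 (rule 90): 00011011000100
Gen 5 (rule 193): 11001001010001
Gen 6 (rule 105): 11000000100100
Gen 7 (rule 90): 11100001011010
Gen 8 (rule 193): 01101100001000
Gen 9 (rule 105): 01111101100011
Gen 10 (rule 90): 11000101110111
Gen 11 (rule 193): 01010000110011
Gen 12 (rule 105): 00100110110011
Gen 13 (rule 90): 01011110111111
Gen 14 (rule 193): 00001110011111
Gen 15 (rule 105): 11101010010001

Answer: none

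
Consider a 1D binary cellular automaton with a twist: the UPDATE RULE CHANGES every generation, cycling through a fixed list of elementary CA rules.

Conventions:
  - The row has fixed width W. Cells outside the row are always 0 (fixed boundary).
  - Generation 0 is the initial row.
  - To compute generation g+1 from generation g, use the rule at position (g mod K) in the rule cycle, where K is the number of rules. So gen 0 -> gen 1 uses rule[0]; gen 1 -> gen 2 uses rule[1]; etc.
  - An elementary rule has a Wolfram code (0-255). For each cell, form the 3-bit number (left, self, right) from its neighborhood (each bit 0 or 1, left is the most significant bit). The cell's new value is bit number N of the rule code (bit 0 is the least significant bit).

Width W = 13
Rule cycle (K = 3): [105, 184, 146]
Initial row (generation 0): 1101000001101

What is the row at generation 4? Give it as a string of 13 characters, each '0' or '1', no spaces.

Gen 0: 1101000001101
Gen 1 (rule 105): 1110011101110
Gen 2 (rule 184): 1101011011101
Gen 3 (rule 146): 0000000001000
Gen 4 (rule 105): 1111111100011

Answer: 1111111100011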